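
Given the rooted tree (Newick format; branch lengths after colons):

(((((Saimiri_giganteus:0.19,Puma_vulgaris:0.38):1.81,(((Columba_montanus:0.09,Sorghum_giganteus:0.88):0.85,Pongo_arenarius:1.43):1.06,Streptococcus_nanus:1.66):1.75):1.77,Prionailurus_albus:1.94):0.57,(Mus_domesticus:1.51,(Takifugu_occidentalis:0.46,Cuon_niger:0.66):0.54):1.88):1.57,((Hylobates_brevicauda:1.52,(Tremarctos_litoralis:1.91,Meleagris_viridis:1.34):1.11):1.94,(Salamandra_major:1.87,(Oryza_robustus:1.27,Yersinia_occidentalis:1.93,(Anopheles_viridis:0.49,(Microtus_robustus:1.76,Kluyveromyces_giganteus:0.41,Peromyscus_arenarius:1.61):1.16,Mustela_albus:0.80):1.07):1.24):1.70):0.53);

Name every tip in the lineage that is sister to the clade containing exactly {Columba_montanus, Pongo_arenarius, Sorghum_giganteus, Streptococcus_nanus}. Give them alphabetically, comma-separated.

Puma_vulgaris, Saimiri_giganteus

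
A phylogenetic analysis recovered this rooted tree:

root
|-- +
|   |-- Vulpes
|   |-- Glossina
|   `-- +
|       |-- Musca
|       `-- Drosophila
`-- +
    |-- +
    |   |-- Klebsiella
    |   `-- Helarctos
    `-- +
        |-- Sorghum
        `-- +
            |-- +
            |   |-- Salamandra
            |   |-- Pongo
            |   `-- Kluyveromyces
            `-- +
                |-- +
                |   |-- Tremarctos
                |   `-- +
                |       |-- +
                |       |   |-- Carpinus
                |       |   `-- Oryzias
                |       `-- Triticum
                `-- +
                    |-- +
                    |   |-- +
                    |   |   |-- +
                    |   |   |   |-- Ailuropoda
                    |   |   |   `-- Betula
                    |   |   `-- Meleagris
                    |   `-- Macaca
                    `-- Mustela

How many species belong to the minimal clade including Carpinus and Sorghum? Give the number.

13

The MRCA of Carpinus and Sorghum is the node subtending (Sorghum,((Salamandra,Pongo,Kluyveromyces),((Tremarctos,((Carpinus,Oryzias),Triticum)),((((Ailuropoda,Betula),Meleagris),Macaca),Mustela)))).
That clade contains 13 terminal taxa: Ailuropoda, Betula, Carpinus, Kluyveromyces, Macaca, Meleagris, Mustela, Oryzias, Pongo, Salamandra, Sorghum, Tremarctos, Triticum.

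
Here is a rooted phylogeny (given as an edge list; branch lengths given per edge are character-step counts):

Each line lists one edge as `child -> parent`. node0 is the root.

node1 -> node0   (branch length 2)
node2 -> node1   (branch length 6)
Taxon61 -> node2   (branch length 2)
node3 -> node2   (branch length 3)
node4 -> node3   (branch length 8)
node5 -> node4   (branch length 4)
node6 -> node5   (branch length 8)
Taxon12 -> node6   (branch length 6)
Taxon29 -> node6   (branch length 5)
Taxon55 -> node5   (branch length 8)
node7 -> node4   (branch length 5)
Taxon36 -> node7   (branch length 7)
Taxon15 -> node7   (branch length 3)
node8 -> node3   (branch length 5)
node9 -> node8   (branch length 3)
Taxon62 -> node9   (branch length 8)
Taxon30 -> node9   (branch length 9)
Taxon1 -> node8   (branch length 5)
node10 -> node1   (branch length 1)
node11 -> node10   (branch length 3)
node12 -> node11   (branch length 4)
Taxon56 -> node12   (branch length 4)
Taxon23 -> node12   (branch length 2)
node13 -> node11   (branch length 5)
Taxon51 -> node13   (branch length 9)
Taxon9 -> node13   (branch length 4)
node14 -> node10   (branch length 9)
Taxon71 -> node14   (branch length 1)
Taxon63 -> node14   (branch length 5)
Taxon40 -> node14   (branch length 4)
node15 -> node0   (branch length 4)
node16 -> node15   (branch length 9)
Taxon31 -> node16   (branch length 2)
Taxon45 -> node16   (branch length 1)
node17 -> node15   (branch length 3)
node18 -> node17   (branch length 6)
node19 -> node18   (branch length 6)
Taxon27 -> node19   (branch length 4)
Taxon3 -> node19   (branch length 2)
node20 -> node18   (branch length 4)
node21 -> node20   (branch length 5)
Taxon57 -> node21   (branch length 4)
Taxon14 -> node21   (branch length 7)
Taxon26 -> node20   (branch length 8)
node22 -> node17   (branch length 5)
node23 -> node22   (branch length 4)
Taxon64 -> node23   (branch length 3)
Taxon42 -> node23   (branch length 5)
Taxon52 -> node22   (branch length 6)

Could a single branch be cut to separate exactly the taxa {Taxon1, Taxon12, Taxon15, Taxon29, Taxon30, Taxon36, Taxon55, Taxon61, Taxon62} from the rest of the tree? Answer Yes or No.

Yes

The most recent common ancestor of these taxa subtends (Taxon61,((((Taxon12,Taxon29),Taxon55),(Taxon36,Taxon15)),((Taxon62,Taxon30),Taxon1))).
That clade has exactly 9 tips — every listed taxon and nothing else — so the group is monophyletic.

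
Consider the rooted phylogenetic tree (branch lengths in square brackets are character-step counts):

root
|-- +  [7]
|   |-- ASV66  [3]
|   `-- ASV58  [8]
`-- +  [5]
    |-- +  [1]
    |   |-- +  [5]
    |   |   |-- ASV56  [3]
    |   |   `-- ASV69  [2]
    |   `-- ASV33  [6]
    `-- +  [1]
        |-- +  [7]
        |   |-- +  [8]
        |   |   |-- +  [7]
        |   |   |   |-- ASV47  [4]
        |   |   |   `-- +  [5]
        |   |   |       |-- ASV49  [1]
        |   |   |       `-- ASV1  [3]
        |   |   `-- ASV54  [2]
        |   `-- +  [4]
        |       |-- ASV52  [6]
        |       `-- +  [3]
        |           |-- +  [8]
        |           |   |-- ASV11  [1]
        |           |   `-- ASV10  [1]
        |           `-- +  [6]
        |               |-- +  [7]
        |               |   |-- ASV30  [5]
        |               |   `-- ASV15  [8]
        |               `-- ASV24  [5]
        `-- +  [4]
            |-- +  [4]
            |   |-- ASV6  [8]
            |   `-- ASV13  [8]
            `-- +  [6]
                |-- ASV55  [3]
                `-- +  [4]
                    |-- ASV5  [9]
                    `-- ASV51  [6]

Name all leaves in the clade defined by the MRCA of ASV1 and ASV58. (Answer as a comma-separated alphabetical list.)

Tracing ASV1: it sits inside (ASV49,ASV1).
Tracing ASV58: it sits inside (ASV66,ASV58).
The smallest clade enclosing both is the whole tree (their MRCA is the root), so the answer is all 20 tips in alphabetical order.

ASV1, ASV10, ASV11, ASV13, ASV15, ASV24, ASV30, ASV33, ASV47, ASV49, ASV5, ASV51, ASV52, ASV54, ASV55, ASV56, ASV58, ASV6, ASV66, ASV69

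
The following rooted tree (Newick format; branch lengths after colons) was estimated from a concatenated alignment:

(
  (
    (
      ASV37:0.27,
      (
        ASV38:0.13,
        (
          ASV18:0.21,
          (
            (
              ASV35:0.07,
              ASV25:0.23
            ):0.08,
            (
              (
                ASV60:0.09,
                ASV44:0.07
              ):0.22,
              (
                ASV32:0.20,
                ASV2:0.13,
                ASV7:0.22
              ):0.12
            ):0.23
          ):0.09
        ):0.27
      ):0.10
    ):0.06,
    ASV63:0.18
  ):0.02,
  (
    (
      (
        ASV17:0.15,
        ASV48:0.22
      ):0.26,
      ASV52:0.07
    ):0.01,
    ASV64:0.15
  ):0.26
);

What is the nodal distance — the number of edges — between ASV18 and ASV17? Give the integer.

The MRCA of ASV18 and ASV17 is the root of the tree.
From ASV18 up to that node: 5 branches. From ASV17 up to the same node: 4 branches. Total: 5 + 4 = 9.

9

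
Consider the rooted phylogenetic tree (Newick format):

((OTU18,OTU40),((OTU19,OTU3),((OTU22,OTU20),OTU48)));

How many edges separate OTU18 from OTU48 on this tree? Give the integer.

The MRCA of OTU18 and OTU48 is the root of the tree.
From OTU18 up to that node: 2 branches. From OTU48 up to the same node: 3 branches. Total: 2 + 3 = 5.

5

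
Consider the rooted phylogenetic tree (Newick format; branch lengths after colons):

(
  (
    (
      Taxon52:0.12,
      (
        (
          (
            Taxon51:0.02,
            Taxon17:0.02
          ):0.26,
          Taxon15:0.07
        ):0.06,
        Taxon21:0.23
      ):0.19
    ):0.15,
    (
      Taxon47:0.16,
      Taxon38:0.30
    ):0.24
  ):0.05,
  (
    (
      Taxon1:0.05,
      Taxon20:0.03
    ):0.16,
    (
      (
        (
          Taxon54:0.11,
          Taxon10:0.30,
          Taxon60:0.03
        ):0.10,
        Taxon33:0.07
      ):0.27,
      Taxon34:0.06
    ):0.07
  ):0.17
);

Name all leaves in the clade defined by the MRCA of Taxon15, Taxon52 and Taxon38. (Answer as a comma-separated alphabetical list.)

Taxon15, Taxon17, Taxon21, Taxon38, Taxon47, Taxon51, Taxon52

Tracing Taxon15: it sits inside ((Taxon51,Taxon17),Taxon15).
Tracing Taxon52: it sits inside (Taxon52,(((Taxon51,Taxon17),Taxon15),Taxon21)).
Tracing Taxon38: it sits inside (Taxon47,Taxon38).
The smallest clade enclosing all 3 is ((Taxon52,(((Taxon51,Taxon17),Taxon15),Taxon21)),(Taxon47,Taxon38)); the answer is its 7 terminal taxa in alphabetical order.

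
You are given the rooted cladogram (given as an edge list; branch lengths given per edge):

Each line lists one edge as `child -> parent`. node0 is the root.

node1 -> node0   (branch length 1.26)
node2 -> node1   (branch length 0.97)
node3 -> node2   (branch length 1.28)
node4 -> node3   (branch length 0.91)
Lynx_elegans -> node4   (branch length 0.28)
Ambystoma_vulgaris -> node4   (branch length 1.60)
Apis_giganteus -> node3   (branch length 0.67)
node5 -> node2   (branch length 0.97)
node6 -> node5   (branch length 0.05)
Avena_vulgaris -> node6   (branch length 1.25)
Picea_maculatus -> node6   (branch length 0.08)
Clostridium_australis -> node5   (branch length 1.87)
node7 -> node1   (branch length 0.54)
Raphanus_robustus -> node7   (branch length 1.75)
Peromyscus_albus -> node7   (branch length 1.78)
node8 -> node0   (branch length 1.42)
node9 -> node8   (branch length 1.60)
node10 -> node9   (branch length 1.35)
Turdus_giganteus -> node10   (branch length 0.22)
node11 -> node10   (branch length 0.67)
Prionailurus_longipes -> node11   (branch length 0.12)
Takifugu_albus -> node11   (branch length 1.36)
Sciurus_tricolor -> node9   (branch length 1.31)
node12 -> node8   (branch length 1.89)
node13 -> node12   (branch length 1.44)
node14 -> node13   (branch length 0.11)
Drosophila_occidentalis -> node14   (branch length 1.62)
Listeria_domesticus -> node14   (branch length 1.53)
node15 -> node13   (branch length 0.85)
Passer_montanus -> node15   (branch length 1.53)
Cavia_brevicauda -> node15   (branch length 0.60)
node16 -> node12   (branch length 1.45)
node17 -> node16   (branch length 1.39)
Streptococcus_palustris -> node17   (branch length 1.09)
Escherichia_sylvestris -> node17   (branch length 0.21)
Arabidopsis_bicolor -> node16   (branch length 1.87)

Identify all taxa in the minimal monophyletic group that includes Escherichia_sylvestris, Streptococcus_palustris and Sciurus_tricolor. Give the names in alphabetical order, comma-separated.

Arabidopsis_bicolor, Cavia_brevicauda, Drosophila_occidentalis, Escherichia_sylvestris, Listeria_domesticus, Passer_montanus, Prionailurus_longipes, Sciurus_tricolor, Streptococcus_palustris, Takifugu_albus, Turdus_giganteus

Tracing Escherichia_sylvestris: it sits inside (Streptococcus_palustris,Escherichia_sylvestris).
Tracing Streptococcus_palustris: it sits inside (Streptococcus_palustris,Escherichia_sylvestris).
Tracing Sciurus_tricolor: it sits inside ((Turdus_giganteus,(Prionailurus_longipes,Takifugu_albus)),Sciurus_tricolor).
The smallest clade enclosing all 3 is (((Turdus_giganteus,(Prionailurus_longipes,Takifugu_albus)),Sciurus_tricolor),(((Drosophila_occidentalis,Listeria_domesticus),(Passer_montanus,Cavia_brevicauda)),((Streptococcus_palustris,Escherichia_sylvestris),Arabidopsis_bicolor))); the answer is its 11 terminal taxa in alphabetical order.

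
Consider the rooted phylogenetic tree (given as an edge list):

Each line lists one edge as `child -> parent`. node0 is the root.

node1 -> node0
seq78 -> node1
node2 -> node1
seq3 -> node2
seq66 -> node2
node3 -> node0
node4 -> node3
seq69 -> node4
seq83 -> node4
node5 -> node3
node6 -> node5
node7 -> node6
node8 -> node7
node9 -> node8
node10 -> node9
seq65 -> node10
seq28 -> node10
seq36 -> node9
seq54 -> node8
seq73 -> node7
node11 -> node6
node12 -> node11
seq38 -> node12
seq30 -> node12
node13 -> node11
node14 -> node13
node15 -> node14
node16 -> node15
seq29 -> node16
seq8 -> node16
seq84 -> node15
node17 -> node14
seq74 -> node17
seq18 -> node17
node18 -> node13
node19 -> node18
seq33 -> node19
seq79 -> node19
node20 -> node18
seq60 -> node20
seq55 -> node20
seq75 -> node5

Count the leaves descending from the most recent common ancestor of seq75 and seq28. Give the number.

The MRCA of seq75 and seq28 is the node subtending ((((((seq65,seq28),seq36),seq54),seq73),((seq38,seq30),((((seq29,seq8),seq84),(seq74,seq18)),((seq33,seq79),(seq60,seq55))))),seq75).
That clade contains 17 terminal taxa: seq18, seq28, seq29, seq30, seq33, seq36, seq38, seq54, seq55, seq60, seq65, seq73, seq74, seq75, seq79, seq8, seq84.

17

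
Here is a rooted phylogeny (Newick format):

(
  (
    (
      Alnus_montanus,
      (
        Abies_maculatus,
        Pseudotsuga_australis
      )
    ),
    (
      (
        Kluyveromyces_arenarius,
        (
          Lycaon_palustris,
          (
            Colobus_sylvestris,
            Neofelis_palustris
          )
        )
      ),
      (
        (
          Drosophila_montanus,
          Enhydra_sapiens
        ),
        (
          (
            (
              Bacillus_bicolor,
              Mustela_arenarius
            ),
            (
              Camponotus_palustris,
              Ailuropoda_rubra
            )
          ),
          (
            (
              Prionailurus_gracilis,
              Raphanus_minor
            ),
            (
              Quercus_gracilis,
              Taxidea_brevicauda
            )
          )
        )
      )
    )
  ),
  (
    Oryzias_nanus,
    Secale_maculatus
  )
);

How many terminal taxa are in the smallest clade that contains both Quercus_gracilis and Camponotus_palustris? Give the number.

8

The MRCA of Quercus_gracilis and Camponotus_palustris is the node subtending (((Bacillus_bicolor,Mustela_arenarius),(Camponotus_palustris,Ailuropoda_rubra)),((Prionailurus_gracilis,Raphanus_minor),(Quercus_gracilis,Taxidea_brevicauda))).
That clade contains 8 terminal taxa: Ailuropoda_rubra, Bacillus_bicolor, Camponotus_palustris, Mustela_arenarius, Prionailurus_gracilis, Quercus_gracilis, Raphanus_minor, Taxidea_brevicauda.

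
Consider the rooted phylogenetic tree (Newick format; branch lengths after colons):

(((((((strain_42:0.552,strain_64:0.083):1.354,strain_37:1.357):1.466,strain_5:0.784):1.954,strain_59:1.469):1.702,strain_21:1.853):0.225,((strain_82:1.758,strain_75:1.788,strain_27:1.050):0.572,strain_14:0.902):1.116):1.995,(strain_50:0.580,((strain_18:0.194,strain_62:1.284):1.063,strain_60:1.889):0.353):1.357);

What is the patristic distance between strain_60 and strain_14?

7.612

The path runs strain_60 → … → MRCA → … → strain_14; the MRCA is the root of the tree.
Branch lengths along that path: 1.889 + 0.353 + 1.357 + 1.995 + 1.116 + 0.902 = 7.612.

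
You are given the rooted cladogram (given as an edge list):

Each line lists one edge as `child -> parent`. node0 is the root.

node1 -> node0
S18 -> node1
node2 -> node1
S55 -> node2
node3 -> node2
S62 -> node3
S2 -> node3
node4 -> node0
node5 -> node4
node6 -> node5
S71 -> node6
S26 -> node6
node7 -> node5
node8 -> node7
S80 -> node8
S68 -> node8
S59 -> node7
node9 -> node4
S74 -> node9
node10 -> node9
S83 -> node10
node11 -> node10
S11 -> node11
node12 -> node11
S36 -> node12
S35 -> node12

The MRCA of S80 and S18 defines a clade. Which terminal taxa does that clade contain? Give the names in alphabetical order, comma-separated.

S11, S18, S2, S26, S35, S36, S55, S59, S62, S68, S71, S74, S80, S83

Tracing S80: it sits inside (S80,S68).
Tracing S18: it sits inside (S18,(S55,(S62,S2))).
The smallest clade enclosing both is the whole tree (their MRCA is the root), so the answer is all 14 tips in alphabetical order.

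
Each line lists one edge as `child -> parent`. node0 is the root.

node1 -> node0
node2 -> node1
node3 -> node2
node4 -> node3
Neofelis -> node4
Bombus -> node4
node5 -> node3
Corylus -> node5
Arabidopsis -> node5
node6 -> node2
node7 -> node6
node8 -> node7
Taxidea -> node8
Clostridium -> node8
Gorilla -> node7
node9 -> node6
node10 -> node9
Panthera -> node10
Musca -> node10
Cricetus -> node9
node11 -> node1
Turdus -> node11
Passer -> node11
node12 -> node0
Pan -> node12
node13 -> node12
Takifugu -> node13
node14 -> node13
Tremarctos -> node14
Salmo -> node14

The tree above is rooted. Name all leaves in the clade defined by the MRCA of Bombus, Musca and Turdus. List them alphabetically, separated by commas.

Arabidopsis, Bombus, Clostridium, Corylus, Cricetus, Gorilla, Musca, Neofelis, Panthera, Passer, Taxidea, Turdus

Tracing Bombus: it sits inside (Neofelis,Bombus).
Tracing Musca: it sits inside (Panthera,Musca).
Tracing Turdus: it sits inside (Turdus,Passer).
The smallest clade enclosing all 3 is ((((Neofelis,Bombus),(Corylus,Arabidopsis)),(((Taxidea,Clostridium),Gorilla),((Panthera,Musca),Cricetus))),(Turdus,Passer)); the answer is its 12 terminal taxa in alphabetical order.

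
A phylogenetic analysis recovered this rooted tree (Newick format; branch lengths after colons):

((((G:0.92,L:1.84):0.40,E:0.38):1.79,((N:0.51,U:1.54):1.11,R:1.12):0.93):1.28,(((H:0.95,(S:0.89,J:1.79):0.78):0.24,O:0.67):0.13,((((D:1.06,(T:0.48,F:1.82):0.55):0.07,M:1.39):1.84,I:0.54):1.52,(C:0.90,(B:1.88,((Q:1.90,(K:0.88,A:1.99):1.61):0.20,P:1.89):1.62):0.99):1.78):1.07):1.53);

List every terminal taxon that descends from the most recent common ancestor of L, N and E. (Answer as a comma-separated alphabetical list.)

E, G, L, N, R, U

Tracing L: it sits inside (G,L).
Tracing N: it sits inside (N,U).
Tracing E: it sits inside ((G,L),E).
The smallest clade enclosing all 3 is (((G,L),E),((N,U),R)); the answer is its 6 terminal taxa in alphabetical order.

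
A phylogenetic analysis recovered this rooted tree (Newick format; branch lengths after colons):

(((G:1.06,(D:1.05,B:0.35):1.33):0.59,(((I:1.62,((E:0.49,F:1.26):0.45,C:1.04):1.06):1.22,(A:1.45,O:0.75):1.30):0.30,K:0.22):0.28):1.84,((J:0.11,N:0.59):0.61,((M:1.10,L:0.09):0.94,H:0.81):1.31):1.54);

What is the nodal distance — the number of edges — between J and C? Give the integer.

The MRCA of J and C is the root of the tree.
From J up to that node: 3 branches. From C up to the same node: 6 branches. Total: 3 + 6 = 9.

9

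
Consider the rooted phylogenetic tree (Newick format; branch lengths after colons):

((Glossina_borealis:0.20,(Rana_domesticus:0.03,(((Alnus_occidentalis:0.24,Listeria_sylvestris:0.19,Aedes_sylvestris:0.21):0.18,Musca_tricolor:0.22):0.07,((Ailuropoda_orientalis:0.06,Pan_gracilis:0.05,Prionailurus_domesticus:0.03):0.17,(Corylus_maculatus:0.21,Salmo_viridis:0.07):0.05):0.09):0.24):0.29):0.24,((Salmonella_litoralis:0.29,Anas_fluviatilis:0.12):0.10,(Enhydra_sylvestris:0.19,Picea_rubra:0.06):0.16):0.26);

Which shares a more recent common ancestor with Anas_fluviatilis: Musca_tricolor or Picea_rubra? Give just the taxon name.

Picea_rubra

The MRCA of Anas_fluviatilis and Picea_rubra subtends ((Salmonella_litoralis,Anas_fluviatilis),(Enhydra_sylvestris,Picea_rubra)) (4 taxa).
The MRCA of Anas_fluviatilis and Musca_tricolor is the root, subtending the entire tree (15 taxa).
The first is nested inside the second, so Anas_fluviatilis shares a more recent common ancestor with Picea_rubra.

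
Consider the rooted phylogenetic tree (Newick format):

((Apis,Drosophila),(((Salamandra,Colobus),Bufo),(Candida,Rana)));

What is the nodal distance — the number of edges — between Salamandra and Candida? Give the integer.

The MRCA of Salamandra and Candida is the node subtending (((Salamandra,Colobus),Bufo),(Candida,Rana)).
From Salamandra up to that node: 3 branches. From Candida up to the same node: 2 branches. Total: 3 + 2 = 5.

5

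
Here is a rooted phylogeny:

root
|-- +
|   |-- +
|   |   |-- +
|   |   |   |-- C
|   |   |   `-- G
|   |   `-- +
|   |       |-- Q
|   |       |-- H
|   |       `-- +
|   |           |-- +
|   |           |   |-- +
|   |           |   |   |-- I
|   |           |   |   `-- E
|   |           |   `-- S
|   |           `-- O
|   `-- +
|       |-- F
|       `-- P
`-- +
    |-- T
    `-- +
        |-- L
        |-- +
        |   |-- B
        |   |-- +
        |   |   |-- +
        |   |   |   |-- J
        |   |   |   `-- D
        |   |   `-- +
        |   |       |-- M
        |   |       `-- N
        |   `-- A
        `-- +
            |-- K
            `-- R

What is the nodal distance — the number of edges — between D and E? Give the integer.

The MRCA of D and E is the root of the tree.
From D up to that node: 6 branches. From E up to the same node: 7 branches. Total: 6 + 7 = 13.

13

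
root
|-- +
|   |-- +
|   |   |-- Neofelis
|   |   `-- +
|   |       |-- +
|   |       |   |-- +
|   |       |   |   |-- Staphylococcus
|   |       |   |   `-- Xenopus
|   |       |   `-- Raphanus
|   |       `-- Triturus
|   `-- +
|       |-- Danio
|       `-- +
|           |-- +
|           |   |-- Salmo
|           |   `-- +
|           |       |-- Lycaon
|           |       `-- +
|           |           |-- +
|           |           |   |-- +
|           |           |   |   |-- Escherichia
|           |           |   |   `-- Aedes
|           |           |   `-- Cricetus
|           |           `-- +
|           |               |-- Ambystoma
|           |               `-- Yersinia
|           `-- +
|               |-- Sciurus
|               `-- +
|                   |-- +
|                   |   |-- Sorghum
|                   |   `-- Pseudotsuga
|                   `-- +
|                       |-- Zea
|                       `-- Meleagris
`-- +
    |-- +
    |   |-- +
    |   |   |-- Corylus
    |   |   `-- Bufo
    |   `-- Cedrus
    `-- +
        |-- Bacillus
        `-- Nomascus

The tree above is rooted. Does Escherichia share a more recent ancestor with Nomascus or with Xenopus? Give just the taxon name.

The MRCA of Escherichia and Xenopus subtends ((Neofelis,(((Staphylococcus,Xenopus),Raphanus),Triturus)),(Danio,((Salmo,(Lycaon,(((Escherichia,Aedes),Cricetus),(Ambystoma,Yersinia)))),(Sciurus,((Sorghum,Pseudotsuga),(Zea,Meleagris)))))) (18 taxa).
The MRCA of Escherichia and Nomascus is the root, subtending the entire tree (23 taxa).
The first is nested inside the second, so Escherichia shares a more recent common ancestor with Xenopus.

Xenopus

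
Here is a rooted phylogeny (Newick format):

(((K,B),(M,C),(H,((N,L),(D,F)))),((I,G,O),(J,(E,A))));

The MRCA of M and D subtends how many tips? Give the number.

9

The MRCA of M and D is the node subtending ((K,B),(M,C),(H,((N,L),(D,F)))).
That clade contains 9 terminal taxa: B, C, D, F, H, K, L, M, N.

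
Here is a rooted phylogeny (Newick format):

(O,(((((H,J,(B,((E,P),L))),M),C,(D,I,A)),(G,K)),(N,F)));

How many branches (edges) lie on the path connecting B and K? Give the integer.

7

The MRCA of B and K is the node subtending ((((H,J,(B,((E,P),L))),M),C,(D,I,A)),(G,K)).
From B up to that node: 5 branches. From K up to the same node: 2 branches. Total: 5 + 2 = 7.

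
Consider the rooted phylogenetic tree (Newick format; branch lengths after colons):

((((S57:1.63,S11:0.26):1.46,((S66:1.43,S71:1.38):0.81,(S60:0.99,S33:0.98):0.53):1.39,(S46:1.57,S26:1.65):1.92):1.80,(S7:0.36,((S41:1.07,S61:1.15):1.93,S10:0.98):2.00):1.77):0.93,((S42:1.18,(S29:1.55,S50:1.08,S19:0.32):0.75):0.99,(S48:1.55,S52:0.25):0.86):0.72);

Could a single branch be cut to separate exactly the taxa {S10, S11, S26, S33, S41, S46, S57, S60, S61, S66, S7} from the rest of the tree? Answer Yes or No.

No

The MRCA of the listed taxa subtends (((S57,S11),((S66,S71),(S60,S33)),(S46,S26)),(S7,((S41,S61),S10))).
That clade also contains S71, which is not in the proposed group, so the group is not monophyletic.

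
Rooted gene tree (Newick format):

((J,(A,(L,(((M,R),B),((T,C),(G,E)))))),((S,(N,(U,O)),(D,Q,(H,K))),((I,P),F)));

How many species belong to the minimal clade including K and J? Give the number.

The MRCA of K and J is the root, so the clade is the entire tree.
That clade contains 21 terminal taxa: A, B, C, D, E, F, G, H, I, J, K, L, M, N, O, P, Q, R, S, T, U.

21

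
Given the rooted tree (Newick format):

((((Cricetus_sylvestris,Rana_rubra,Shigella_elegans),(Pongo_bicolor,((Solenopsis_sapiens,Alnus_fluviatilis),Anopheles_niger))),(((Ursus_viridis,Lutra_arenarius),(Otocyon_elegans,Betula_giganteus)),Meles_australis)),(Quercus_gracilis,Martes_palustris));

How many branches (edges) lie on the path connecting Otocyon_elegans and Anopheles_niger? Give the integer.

The MRCA of Otocyon_elegans and Anopheles_niger is the node subtending (((Cricetus_sylvestris,Rana_rubra,Shigella_elegans),(Pongo_bicolor,((Solenopsis_sapiens,Alnus_fluviatilis),Anopheles_niger))),(((Ursus_viridis,Lutra_arenarius),(Otocyon_elegans,Betula_giganteus)),Meles_australis)).
From Otocyon_elegans up to that node: 4 branches. From Anopheles_niger up to the same node: 4 branches. Total: 4 + 4 = 8.

8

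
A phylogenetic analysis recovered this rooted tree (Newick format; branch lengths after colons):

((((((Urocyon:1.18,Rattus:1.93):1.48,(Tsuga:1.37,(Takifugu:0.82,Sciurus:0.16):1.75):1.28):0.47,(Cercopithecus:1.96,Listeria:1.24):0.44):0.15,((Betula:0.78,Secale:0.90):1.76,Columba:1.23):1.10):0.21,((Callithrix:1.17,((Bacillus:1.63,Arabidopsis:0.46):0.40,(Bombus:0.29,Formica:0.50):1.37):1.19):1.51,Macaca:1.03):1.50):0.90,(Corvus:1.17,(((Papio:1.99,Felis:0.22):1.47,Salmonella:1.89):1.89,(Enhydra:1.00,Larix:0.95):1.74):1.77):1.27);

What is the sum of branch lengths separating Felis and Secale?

The path runs Felis → … → MRCA → … → Secale; the MRCA is the root of the tree.
Branch lengths along that path: 0.22 + 1.47 + 1.89 + 1.77 + 1.27 + 0.90 + 0.21 + 1.10 + 1.76 + 0.90 = 11.49.

11.49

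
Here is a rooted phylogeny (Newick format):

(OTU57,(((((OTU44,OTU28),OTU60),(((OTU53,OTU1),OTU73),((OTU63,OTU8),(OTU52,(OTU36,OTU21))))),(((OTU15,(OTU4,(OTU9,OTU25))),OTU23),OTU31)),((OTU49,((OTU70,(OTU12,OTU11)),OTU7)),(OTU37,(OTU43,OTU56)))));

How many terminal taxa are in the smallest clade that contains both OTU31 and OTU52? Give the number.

The MRCA of OTU31 and OTU52 is the node subtending ((((OTU44,OTU28),OTU60),(((OTU53,OTU1),OTU73),((OTU63,OTU8),(OTU52,(OTU36,OTU21))))),(((OTU15,(OTU4,(OTU9,OTU25))),OTU23),OTU31)).
That clade contains 17 terminal taxa: OTU1, OTU15, OTU21, OTU23, OTU25, OTU28, OTU31, OTU36, OTU4, OTU44, OTU52, OTU53, OTU60, OTU63, OTU73, OTU8, OTU9.

17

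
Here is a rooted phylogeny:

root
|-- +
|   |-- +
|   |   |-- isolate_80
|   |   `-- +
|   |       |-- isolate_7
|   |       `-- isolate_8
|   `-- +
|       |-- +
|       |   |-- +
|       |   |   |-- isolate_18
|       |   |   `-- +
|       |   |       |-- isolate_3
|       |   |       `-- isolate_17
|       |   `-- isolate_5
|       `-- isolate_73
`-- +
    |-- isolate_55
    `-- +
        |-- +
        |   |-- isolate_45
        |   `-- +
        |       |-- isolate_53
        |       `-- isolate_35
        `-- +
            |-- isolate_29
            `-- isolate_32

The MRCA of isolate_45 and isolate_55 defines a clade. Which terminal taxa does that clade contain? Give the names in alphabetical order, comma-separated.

isolate_29, isolate_32, isolate_35, isolate_45, isolate_53, isolate_55

Tracing isolate_45: it sits inside (isolate_45,(isolate_53,isolate_35)).
Tracing isolate_55: it sits inside (isolate_55,((isolate_45,(isolate_53,isolate_35)),(isolate_29,isolate_32))).
The smallest clade enclosing both is (isolate_55,((isolate_45,(isolate_53,isolate_35)),(isolate_29,isolate_32))); the answer is its 6 terminal taxa in alphabetical order.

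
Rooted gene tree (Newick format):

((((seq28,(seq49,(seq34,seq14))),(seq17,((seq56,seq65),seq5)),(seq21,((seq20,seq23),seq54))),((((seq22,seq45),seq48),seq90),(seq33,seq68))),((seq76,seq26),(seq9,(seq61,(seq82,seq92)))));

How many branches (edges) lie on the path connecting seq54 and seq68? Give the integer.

The MRCA of seq54 and seq68 is the node subtending (((seq28,(seq49,(seq34,seq14))),(seq17,((seq56,seq65),seq5)),(seq21,((seq20,seq23),seq54))),((((seq22,seq45),seq48),seq90),(seq33,seq68))).
From seq54 up to that node: 4 branches. From seq68 up to the same node: 3 branches. Total: 4 + 3 = 7.

7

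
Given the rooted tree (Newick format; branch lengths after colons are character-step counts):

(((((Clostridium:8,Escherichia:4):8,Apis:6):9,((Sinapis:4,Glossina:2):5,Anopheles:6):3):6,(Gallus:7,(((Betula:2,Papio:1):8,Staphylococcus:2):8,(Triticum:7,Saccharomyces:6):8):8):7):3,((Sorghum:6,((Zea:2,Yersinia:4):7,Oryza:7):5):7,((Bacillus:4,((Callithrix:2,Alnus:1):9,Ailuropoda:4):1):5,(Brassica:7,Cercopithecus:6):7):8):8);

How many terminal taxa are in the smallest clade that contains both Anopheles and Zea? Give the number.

22

The MRCA of Anopheles and Zea is the root, so the clade is the entire tree.
That clade contains 22 terminal taxa: Ailuropoda, Alnus, Anopheles, Apis, Bacillus, Betula, Brassica, Callithrix, Cercopithecus, Clostridium, Escherichia, Gallus, Glossina, Oryza, Papio, Saccharomyces, Sinapis, Sorghum, Staphylococcus, Triticum, Yersinia, Zea.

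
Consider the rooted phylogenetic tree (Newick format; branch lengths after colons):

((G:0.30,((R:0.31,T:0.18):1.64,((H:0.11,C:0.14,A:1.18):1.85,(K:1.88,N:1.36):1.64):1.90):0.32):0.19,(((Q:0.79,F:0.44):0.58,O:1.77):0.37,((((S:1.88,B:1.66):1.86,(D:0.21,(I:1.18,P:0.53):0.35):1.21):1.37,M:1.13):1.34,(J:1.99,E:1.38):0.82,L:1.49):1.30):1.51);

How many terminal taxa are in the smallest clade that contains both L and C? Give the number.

The MRCA of L and C is the root, so the clade is the entire tree.
That clade contains 20 terminal taxa: A, B, C, D, E, F, G, H, I, J, K, L, M, N, O, P, Q, R, S, T.

20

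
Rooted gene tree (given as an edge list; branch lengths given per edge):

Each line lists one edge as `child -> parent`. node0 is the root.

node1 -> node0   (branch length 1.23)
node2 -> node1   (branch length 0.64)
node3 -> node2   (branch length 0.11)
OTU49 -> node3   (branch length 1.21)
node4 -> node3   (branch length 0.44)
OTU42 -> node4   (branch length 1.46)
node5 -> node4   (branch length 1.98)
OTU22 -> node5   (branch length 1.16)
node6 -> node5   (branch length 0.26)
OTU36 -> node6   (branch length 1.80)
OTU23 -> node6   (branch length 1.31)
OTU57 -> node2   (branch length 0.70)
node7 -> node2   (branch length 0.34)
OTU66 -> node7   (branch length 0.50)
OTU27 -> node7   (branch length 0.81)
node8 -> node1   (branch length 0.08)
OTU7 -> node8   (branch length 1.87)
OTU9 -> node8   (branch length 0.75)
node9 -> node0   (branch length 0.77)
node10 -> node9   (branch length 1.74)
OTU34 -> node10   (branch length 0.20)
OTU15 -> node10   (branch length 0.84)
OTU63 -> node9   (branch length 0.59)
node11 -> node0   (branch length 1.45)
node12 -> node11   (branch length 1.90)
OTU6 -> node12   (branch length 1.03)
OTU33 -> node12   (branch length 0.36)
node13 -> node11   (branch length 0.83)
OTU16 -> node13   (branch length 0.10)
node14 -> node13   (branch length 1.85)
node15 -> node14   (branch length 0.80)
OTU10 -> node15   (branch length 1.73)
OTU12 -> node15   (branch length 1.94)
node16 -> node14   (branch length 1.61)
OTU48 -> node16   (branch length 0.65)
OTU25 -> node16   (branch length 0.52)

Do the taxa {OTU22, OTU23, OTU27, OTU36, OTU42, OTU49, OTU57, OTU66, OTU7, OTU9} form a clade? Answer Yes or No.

Yes

The most recent common ancestor of these taxa subtends (((OTU49,(OTU42,(OTU22,(OTU36,OTU23)))),OTU57,(OTU66,OTU27)),(OTU7,OTU9)).
That clade has exactly 10 tips — every listed taxon and nothing else — so the group is monophyletic.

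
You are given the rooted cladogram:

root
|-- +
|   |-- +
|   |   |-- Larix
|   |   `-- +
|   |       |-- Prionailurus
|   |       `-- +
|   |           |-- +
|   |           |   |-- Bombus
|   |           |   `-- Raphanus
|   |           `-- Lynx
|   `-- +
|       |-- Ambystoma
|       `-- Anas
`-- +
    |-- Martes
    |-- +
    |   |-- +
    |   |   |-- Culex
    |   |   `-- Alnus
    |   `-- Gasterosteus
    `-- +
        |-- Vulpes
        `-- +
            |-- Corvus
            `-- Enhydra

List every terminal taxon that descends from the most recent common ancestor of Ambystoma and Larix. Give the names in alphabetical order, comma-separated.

Tracing Ambystoma: it sits inside (Ambystoma,Anas).
Tracing Larix: it sits inside (Larix,(Prionailurus,((Bombus,Raphanus),Lynx))).
The smallest clade enclosing both is ((Larix,(Prionailurus,((Bombus,Raphanus),Lynx))),(Ambystoma,Anas)); the answer is its 7 terminal taxa in alphabetical order.

Ambystoma, Anas, Bombus, Larix, Lynx, Prionailurus, Raphanus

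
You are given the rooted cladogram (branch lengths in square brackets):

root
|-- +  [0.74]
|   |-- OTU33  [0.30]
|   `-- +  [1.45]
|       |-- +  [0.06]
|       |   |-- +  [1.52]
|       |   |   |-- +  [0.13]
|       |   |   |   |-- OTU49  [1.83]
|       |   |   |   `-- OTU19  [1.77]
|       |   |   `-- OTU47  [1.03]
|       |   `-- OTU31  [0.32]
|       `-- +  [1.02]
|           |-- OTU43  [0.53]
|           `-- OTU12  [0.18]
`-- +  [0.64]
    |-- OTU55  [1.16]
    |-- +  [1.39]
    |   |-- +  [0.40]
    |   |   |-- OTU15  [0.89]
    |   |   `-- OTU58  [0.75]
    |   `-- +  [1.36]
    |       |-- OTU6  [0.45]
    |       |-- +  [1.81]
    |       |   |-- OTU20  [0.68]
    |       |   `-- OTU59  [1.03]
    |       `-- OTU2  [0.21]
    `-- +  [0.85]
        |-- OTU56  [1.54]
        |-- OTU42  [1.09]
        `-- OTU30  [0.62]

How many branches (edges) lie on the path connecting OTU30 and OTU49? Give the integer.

9

The MRCA of OTU30 and OTU49 is the root of the tree.
From OTU30 up to that node: 3 branches. From OTU49 up to the same node: 6 branches. Total: 3 + 6 = 9.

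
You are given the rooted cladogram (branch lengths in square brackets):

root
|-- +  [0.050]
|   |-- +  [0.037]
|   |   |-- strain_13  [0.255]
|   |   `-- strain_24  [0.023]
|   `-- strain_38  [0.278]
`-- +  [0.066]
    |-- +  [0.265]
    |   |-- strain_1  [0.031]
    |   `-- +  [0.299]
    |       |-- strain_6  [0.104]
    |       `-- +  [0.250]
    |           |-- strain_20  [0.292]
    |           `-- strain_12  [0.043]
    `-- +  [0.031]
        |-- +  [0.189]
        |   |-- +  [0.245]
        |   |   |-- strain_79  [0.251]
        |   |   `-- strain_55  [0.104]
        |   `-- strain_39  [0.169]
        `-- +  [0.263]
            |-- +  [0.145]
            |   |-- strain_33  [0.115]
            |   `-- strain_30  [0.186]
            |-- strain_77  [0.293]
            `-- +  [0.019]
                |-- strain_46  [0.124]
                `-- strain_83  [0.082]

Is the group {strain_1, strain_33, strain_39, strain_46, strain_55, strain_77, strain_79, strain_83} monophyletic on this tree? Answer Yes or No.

No

The MRCA of the listed taxa subtends ((strain_1,(strain_6,(strain_20,strain_12))),(((strain_79,strain_55),strain_39),((strain_33,strain_30),strain_77,(strain_46,strain_83)))).
That clade also contains strain_12, strain_20, strain_30, strain_6, which are not in the proposed group, so the group is not monophyletic.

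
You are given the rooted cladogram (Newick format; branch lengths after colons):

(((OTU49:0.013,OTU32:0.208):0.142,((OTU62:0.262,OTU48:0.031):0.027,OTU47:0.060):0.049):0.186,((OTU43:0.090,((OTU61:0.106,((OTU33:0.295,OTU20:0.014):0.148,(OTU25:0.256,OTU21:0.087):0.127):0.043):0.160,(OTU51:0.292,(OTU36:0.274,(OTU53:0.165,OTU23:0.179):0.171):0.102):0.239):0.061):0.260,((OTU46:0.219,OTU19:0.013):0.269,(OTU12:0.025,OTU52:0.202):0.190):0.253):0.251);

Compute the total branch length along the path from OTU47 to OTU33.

The path runs OTU47 → … → MRCA → … → OTU33; the MRCA is the root of the tree.
Branch lengths along that path: 0.060 + 0.049 + 0.186 + 0.251 + 0.260 + 0.061 + 0.160 + 0.043 + 0.148 + 0.295 = 1.513.

1.513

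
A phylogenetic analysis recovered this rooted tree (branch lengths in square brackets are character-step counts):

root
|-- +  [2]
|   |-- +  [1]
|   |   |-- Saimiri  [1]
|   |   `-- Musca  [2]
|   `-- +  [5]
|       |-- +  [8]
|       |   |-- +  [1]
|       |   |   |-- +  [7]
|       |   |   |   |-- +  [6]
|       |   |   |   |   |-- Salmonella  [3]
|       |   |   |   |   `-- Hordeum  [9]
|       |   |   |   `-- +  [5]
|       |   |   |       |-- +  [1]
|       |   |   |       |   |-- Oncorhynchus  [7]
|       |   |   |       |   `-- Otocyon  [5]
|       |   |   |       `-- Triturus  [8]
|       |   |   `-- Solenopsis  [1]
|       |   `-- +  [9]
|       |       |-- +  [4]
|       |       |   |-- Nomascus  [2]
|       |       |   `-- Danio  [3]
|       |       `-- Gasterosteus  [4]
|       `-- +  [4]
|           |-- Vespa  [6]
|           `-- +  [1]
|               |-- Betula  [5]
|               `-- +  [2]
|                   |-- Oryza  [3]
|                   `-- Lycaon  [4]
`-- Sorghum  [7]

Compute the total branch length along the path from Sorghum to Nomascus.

37

The path runs Sorghum → … → MRCA → … → Nomascus; the MRCA is the root of the tree.
Branch lengths along that path: 7 + 2 + 5 + 8 + 9 + 4 + 2 = 37.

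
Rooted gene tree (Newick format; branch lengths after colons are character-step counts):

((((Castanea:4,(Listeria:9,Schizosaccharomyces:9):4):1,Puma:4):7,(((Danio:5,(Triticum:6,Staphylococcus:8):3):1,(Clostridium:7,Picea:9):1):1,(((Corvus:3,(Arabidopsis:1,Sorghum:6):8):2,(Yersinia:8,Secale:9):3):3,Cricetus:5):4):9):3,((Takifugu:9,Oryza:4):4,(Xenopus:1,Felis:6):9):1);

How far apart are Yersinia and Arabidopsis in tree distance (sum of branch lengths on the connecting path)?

The path runs Yersinia → … → MRCA → … → Arabidopsis; the MRCA is the node subtending ((Corvus,(Arabidopsis,Sorghum)),(Yersinia,Secale)).
Branch lengths along that path: 8 + 3 + 2 + 8 + 1 = 22.

22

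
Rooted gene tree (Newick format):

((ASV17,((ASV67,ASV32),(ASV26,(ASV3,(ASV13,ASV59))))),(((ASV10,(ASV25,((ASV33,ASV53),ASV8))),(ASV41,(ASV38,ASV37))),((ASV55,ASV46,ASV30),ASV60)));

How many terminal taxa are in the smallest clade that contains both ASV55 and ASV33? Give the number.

12

The MRCA of ASV55 and ASV33 is the node subtending (((ASV10,(ASV25,((ASV33,ASV53),ASV8))),(ASV41,(ASV38,ASV37))),((ASV55,ASV46,ASV30),ASV60)).
That clade contains 12 terminal taxa: ASV10, ASV25, ASV30, ASV33, ASV37, ASV38, ASV41, ASV46, ASV53, ASV55, ASV60, ASV8.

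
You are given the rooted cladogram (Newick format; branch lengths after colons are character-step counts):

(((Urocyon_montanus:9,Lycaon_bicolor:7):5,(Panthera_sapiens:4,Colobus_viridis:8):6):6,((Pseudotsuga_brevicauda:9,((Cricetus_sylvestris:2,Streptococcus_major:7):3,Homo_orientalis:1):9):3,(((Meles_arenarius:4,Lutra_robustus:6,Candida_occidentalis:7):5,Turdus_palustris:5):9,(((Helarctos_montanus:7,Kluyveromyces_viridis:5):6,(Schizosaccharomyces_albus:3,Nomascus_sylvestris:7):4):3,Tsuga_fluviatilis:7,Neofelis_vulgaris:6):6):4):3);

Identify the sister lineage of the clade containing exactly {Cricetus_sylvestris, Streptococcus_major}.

Homo_orientalis

The clade containing exactly {Cricetus_sylvestris, Streptococcus_major} attaches to the tree at the node subtending ((Cricetus_sylvestris,Streptococcus_major),Homo_orientalis).
The other lineage descending from that same node — the sister group — is the single tip Homo_orientalis.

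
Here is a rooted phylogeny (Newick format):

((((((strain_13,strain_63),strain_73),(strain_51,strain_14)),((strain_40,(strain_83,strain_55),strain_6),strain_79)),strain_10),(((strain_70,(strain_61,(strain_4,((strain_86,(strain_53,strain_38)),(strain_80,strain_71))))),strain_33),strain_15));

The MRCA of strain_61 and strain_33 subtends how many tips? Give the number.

9

The MRCA of strain_61 and strain_33 is the node subtending ((strain_70,(strain_61,(strain_4,((strain_86,(strain_53,strain_38)),(strain_80,strain_71))))),strain_33).
That clade contains 9 terminal taxa: strain_33, strain_38, strain_4, strain_53, strain_61, strain_70, strain_71, strain_80, strain_86.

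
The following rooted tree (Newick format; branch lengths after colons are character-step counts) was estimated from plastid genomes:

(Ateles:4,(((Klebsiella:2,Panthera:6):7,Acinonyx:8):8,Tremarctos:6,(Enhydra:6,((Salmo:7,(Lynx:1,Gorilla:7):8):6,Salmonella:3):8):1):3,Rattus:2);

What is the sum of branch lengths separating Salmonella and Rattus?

17

The path runs Salmonella → … → MRCA → … → Rattus; the MRCA is the root of the tree.
Branch lengths along that path: 3 + 8 + 1 + 3 + 2 = 17.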